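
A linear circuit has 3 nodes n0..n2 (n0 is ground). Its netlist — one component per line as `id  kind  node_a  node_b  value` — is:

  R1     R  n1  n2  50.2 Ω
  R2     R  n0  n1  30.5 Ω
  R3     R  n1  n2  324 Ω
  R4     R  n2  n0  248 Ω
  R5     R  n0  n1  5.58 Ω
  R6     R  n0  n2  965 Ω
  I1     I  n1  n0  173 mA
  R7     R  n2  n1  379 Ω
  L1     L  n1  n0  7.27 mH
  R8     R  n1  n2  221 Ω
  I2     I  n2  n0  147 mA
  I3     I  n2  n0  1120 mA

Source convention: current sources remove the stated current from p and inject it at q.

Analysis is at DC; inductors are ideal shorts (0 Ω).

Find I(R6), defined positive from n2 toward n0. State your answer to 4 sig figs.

Apply KCL at each of the 2 non-ground nodes and solve the resulting linear system.
Node n1: branches {R1, R2, R3, R5, I1, R7, L1, R8} → V_1 = 0.000
Node n2: branches {R1, R3, R4, R6, R7, R8, I2, I3} → V_2 = -35.95
Source currents: i(L1)=-1.258

-0.03726 A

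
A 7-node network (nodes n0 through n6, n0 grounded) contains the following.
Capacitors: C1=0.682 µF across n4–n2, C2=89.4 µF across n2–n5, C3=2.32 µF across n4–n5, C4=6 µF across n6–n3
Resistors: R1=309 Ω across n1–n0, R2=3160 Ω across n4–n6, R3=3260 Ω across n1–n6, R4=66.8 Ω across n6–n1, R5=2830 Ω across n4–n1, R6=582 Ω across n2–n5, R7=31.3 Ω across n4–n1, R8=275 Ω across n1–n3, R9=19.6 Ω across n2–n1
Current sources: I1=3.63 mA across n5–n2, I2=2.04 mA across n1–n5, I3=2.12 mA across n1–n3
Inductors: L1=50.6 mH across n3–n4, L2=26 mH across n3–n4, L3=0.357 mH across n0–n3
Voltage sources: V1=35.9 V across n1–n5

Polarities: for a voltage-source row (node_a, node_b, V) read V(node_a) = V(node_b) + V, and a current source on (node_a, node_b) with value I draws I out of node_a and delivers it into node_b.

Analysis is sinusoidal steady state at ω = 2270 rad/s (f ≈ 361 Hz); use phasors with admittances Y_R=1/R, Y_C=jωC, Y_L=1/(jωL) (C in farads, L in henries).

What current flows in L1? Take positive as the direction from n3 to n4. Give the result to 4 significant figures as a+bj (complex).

0.005389+0.02813j A

Element admittances at ω=2270 rad/s:
  Y(C1) = 0.000+0.001548j S between n4,n2
  Y(R1) = 0.003236+0.000j S between n1,n0
  I1: injects 0.00363 A into n2 (from n5)
  Y(R2) = 0.0003165+0.000j S between n4,n6
  I2: injects 0.00204 A into n5 (from n1)
  Y(R3) = 0.0003067+0.000j S between n1,n6
  Y(C2) = 0.000+0.2029j S between n2,n5
  Y(R4) = 0.01497+0.000j S between n6,n1
  Y(L1) = 0.000-0.008706j S between n3,n4
  Y(R5) = 0.0003534+0.000j S between n4,n1
  Y(L2) = 0.000-0.01694j S between n3,n4
  Y(R6) = 0.001718+0.000j S between n2,n5
  Y(C3) = 0.000+0.005266j S between n4,n5
  Y(R7) = 0.03195+0.000j S between n4,n1
  I3: injects 0.00212 A into n3 (from n1)
  Y(C4) = 0.000+0.01362j S between n6,n3
  Y(R8) = 0.003636+0.000j S between n1,n3
  Y(R9) = 0.05102+0.000j S between n2,n1
  Y(L3) = 0.000-1.234j S between n0,n3
  V1: constraint V(n1)−V(n5) = 35.9
Assemble and solve the 7×7 MNA system:
  V(n1)=3.365+4.225j  V(n2)=-30.10-4.159j  V(n3)=0.01108-0.008826j  V(n4)=3.242-0.6278j  V(n5)=-32.53+4.225j  V(n6)=3.961+0.6763j
  i(V1)=-1.730-0.6678j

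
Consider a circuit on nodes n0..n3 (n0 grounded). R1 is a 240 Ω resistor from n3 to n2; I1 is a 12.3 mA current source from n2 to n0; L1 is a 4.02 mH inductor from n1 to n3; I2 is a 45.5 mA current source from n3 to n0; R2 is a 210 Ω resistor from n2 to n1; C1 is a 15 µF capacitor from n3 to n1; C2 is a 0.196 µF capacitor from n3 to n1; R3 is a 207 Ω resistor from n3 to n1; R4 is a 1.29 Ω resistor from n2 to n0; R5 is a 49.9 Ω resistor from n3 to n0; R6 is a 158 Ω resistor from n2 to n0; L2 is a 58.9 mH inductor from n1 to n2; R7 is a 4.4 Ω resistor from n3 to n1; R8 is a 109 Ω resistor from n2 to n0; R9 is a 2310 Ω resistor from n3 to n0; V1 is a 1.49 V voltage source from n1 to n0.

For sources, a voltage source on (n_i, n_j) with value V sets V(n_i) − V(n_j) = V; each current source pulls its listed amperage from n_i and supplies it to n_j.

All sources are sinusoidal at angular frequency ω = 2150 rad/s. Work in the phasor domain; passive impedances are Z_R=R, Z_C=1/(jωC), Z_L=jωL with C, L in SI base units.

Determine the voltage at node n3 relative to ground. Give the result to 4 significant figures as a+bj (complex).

1.200-0.09397j V

MNA unknowns: 3 node voltages V₁..V_3 plus 1 source current (V1)
R1: Y=0.004167+0.000j on G[3,2]
I1: z[2]−=0.0123, z[0]+=0.0123
L1: Y=0.000-0.1157j on G[1,3]
I2: z[3]−=0.0455, z[0]+=0.0455
R2: Y=0.004762+0.000j on G[2,1]
C1: Y=0.000+0.03225j on G[3,1]
C2: Y=0.000+0.0004214j on G[3,1]
R3: Y=0.004831+0.000j on G[3,1]
R4: Y=0.7752+0.000j on G[2,0]
R5: Y=0.02004+0.000j on G[3,0]
R6: Y=0.006329+0.000j on G[2,0]
L2: Y=0.000-0.007897j on G[1,2]
R7: Y=0.2273+0.000j on G[3,1]
R8: Y=0.009174+0.000j on G[2,0]
R9: Y=0.0004329+0.000j on G[3,0]
V1: row V1−V0=1.49, i_V1 at 1,0
solve → V1=1.490+0.000j, V2=-0.0001050-0.01521j, V3=1.200-0.09397j
aux → i_V1=-0.08229+0.01395j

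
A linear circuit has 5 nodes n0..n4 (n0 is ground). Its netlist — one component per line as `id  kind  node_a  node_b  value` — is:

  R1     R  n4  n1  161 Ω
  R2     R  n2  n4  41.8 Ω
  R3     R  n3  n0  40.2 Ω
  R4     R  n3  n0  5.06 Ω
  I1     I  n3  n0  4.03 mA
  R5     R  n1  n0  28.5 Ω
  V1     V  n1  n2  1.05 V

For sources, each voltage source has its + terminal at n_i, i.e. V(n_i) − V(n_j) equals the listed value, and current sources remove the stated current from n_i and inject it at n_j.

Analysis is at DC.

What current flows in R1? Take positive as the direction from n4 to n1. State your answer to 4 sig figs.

Element admittances at DC:
  Y(R1) = 0.006211 S between n4,n1
  Y(R2) = 0.02392 S between n2,n4
  Y(R3) = 0.02488 S between n3,n0
  Y(R4) = 0.1976 S between n3,n0
  I1: injects 0.00403 A into n0 (from n3)
  Y(R5) = 0.03509 S between n1,n0
  V1: constraint V(n1)−V(n2) = 1.05
Assemble and solve the 5×5 MNA system:
  V(n1)=0.000  V(n2)=-1.050  V(n3)=-0.01811  V(n4)=-0.8336
  i(V1)=-0.005178

-0.005178 A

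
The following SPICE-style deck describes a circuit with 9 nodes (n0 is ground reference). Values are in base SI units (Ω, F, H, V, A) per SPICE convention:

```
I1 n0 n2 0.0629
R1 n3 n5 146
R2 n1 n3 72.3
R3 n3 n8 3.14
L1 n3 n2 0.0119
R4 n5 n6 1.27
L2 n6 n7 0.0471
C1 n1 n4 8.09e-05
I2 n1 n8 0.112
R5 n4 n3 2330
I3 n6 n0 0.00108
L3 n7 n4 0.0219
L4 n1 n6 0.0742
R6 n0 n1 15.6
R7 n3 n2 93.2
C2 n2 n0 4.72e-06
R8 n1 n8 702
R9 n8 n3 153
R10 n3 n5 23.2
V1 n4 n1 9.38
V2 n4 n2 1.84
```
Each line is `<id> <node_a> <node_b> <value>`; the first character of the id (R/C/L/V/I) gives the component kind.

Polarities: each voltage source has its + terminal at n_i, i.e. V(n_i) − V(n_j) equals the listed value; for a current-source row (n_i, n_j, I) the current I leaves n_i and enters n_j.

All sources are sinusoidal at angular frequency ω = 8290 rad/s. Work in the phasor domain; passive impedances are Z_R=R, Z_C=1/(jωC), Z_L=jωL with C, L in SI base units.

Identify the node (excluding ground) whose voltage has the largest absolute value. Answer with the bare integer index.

4

MNA unknowns: 8 node voltages V₁..V_8 plus 2 source currents (V1, V2)
I1: z[0]−=0.0629, z[2]+=0.0629
R1: Y=0.006849+0.000j on G[3,5]
R2: Y=0.01383+0.000j on G[1,3]
R3: Y=0.3185+0.000j on G[3,8]
L1: Y=0.000-0.01014j on G[3,2]
R4: Y=0.7874+0.000j on G[5,6]
L2: Y=0.000-0.002561j on G[6,7]
C1: Y=0.000+0.6707j on G[1,4]
I2: z[1]−=0.112, z[8]+=0.112
R5: Y=0.0004292+0.000j on G[4,3]
I3: z[6]−=0.00108, z[0]+=0.00108
L3: Y=0.000-0.005508j on G[7,4]
L4: Y=0.000-0.001626j on G[1,6]
R6: Y=0.06410+0.000j on G[0,1]
R7: Y=0.01073+0.000j on G[3,2]
C2: Y=0.000+0.03913j on G[2,0]
R8: Y=0.001425+0.000j on G[1,8]
R9: Y=0.006536+0.000j on G[8,3]
R10: Y=0.04310+0.000j on G[3,5]
V1: row V4−V1=9.38, i_V1 at 4,1
V2: row V4−V2=1.84, i_V2 at 4,2
solve → V1=-1.344-3.782j, V2=6.196-3.782j, V3=5.930-3.582j, V4=8.036-3.782j, V5=5.883-3.423j, V6=5.880-3.412j, V7=7.352-3.665j, V8=6.241-3.583j
aux → i_V1=-0.08617-6.525j, i_V2=0.08592+0.2376j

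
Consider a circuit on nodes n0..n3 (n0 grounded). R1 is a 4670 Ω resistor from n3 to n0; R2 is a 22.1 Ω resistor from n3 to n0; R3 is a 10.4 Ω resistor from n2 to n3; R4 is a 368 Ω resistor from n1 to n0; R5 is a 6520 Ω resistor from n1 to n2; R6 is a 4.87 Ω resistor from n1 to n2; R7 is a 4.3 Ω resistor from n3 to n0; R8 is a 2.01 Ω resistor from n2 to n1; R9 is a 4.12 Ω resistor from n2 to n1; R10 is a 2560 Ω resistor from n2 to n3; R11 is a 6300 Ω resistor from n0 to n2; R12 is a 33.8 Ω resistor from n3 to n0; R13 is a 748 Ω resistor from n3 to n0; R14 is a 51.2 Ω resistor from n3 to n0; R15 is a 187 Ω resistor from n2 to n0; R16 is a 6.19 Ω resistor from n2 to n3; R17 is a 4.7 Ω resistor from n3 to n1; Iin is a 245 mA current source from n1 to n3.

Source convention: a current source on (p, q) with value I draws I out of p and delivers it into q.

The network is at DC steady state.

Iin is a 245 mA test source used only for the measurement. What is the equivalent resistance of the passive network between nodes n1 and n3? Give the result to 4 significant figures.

Apply KCL at each of the 3 non-ground nodes and solve the resulting linear system.
Node n1: branches {R4, R5, R6, R8, R9, R17, Iin} → V_1 = -0.5692
Node n2: branches {R3, R5, R6, R8, R9, R10, R11, R15, R16} → V_2 = -0.4425
Node n3: branches {R1, R2, R3, R7, R10, R12, R13, R14, R16, R17, Iin} → V_3 = 0.01213

R_eq = 2.373 Ω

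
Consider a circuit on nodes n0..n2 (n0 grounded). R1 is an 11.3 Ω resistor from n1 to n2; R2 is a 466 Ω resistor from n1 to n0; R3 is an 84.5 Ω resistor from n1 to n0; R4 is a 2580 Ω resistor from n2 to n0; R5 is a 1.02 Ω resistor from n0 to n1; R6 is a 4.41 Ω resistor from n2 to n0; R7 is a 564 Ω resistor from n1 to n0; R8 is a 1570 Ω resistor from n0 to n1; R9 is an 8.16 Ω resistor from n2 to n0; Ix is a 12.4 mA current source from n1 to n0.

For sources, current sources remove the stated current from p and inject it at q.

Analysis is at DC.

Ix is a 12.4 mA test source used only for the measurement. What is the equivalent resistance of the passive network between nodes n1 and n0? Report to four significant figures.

Apply KCL at each of the 2 non-ground nodes and solve the resulting linear system.
Node n1: branches {R1, R2, R3, R5, R7, R8, Ix} → V_1 = -0.01162
Node n2: branches {R1, R4, R6, R9} → V_2 = -0.002346

R_eq = 0.9369 Ω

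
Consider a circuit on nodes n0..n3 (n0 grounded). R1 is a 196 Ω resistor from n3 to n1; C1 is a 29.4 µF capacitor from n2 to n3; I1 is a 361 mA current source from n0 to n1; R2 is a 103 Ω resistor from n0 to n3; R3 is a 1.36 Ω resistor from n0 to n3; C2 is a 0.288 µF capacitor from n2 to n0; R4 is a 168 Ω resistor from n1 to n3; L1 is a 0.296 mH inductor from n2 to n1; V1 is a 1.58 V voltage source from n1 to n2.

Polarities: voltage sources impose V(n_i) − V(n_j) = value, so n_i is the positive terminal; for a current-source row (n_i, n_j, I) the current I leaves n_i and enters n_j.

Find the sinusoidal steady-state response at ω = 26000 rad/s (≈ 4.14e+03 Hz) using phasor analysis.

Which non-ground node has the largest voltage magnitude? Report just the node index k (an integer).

1

MNA unknowns: 3 node voltages V₁..V_3 plus 1 source current (V1)
R1: Y=0.005102+0.000j on G[3,1]
C1: Y=0.000+0.7644j on G[2,3]
I1: z[0]−=0.361, z[1]+=0.361
R2: Y=0.009709+0.000j on G[0,3]
R3: Y=0.7353+0.000j on G[0,3]
C2: Y=0.000+0.007488j on G[2,0]
R4: Y=0.005952+0.000j on G[1,3]
L1: Y=0.000-0.1299j on G[2,1]
V1: row V1−V2=1.58, i_V1 at 1,2
solve → V1=2.062-0.4498j, V2=0.4818-0.4498j, V3=0.4800-0.004842j
aux → i_V1=0.3435+0.2102j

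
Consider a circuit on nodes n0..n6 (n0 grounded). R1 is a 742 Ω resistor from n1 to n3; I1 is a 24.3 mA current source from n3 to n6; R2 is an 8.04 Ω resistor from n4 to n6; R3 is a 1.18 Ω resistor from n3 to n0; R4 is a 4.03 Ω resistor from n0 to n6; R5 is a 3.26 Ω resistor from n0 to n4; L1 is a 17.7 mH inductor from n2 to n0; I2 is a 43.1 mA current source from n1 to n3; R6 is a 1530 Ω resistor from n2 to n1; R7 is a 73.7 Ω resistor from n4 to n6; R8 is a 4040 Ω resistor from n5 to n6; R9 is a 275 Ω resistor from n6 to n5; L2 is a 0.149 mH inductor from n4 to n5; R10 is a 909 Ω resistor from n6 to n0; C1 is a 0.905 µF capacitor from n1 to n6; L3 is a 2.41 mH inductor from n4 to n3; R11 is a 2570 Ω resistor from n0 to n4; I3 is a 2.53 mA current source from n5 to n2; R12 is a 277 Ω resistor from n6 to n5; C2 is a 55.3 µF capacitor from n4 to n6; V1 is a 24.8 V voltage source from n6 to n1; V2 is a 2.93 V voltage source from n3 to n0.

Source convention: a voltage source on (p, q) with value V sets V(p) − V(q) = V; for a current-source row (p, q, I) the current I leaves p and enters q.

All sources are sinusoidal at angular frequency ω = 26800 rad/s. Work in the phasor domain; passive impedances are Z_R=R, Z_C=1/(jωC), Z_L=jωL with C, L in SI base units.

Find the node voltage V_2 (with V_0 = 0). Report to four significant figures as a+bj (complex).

MNA unknowns: 6 node voltages V₁..V_6 plus 2 source currents (V1, V2)
R1: Y=0.001348+0.000j on G[1,3]
I1: z[3]−=0.0243, z[6]+=0.0243
R2: Y=0.1244+0.000j on G[4,6]
R3: Y=0.8475+0.000j on G[3,0]
R4: Y=0.2481+0.000j on G[0,6]
R5: Y=0.3067+0.000j on G[0,4]
L1: Y=0.000-0.002108j on G[2,0]
I2: z[1]−=0.0431, z[3]+=0.0431
R6: Y=0.0006536+0.000j on G[2,1]
R7: Y=0.01357+0.000j on G[4,6]
R8: Y=0.0002475+0.000j on G[5,6]
R9: Y=0.003636+0.000j on G[6,5]
L2: Y=0.000-0.2504j on G[4,5]
R10: Y=0.001100+0.000j on G[6,0]
C1: Y=0.000+0.02425j on G[1,6]
L3: Y=0.000-0.01548j on G[4,3]
R11: Y=0.0003891+0.000j on G[0,4]
I3: z[5]−=0.00253, z[2]+=0.00253
R12: Y=0.003610+0.000j on G[6,5]
C2: Y=0.000+1.482j on G[4,6]
V1: row V6−V1=24.8, i_V1 at 6,1
V2: row V3−V0=2.93, i_V2 at 3,0
solve → V1=-24.73-0.09233j, V2=-1.804-5.909j, V3=2.930+0.000j, V4=0.05163-0.08215j, V5=0.05164-0.09183j, V6=0.06562-0.09233j
aux → i_V1=-0.009171-0.5978j, i_V2=-2.503+0.04444j

-1.804-5.909j V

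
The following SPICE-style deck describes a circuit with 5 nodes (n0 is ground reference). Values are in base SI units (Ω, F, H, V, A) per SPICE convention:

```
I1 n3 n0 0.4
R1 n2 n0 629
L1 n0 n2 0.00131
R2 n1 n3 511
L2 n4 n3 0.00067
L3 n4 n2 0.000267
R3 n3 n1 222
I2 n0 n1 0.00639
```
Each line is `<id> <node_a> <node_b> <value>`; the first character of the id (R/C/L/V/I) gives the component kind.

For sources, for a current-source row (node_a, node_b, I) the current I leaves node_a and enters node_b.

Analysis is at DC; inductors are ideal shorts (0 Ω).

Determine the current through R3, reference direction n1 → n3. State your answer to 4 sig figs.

Element admittances at DC:
  I1: injects 0.4 A into n0 (from n3)
  Y(R1) = 0.001590 S between n2,n0
  L1: short n0↔n2 (DC inductor)
  Y(R2) = 0.001957 S between n1,n3
  L2: short n4↔n3 (DC inductor)
  L3: short n4↔n2 (DC inductor)
  Y(R3) = 0.004505 S between n3,n1
  I2: injects 0.00639 A into n1 (from n0)
Assemble and solve the 7×7 MNA system:
  V(n1)=0.9889  V(n2)=0.000  V(n3)=0.000  V(n4)=0.000
  i(L1)=0.3936  i(L2)=0.3936  i(L3)=-0.3936

0.004455 A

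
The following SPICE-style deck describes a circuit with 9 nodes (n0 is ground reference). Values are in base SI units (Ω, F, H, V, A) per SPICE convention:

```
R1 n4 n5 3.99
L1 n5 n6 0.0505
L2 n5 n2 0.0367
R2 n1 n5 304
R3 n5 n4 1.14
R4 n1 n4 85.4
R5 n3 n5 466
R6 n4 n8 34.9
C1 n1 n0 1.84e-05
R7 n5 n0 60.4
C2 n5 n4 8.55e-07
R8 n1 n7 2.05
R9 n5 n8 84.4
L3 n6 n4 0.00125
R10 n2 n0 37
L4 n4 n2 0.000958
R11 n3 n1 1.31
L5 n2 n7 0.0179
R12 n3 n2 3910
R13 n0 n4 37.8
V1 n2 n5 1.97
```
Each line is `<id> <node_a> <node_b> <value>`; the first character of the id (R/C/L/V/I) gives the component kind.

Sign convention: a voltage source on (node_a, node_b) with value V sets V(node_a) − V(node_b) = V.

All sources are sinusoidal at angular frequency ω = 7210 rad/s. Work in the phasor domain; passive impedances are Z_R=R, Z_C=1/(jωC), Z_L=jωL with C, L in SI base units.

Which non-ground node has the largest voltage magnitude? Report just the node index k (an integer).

Element admittances at ω=7210 rad/s:
  Y(R1) = 0.2506+0.000j S between n4,n5
  Y(L1) = 0.000-0.002746j S between n5,n6
  Y(L2) = 0.000-0.003779j S between n5,n2
  Y(R2) = 0.003289+0.000j S between n1,n5
  Y(R3) = 0.8772+0.000j S between n5,n4
  Y(R4) = 0.01171+0.000j S between n1,n4
  Y(R5) = 0.002146+0.000j S between n3,n5
  Y(R6) = 0.02865+0.000j S between n4,n8
  Y(C1) = 0.000+0.1327j S between n1,n0
  Y(R7) = 0.01656+0.000j S between n5,n0
  Y(C2) = 0.000+0.006165j S between n5,n4
  Y(R8) = 0.4878+0.000j S between n1,n7
  Y(R9) = 0.01185+0.000j S between n5,n8
  Y(L3) = 0.000-0.1110j S between n6,n4
  Y(R10) = 0.02703+0.000j S between n2,n0
  Y(L4) = 0.000-0.1448j S between n4,n2
  Y(R11) = 0.7634+0.000j S between n3,n1
  Y(L5) = 0.000-0.007748j S between n2,n7
  Y(R12) = 0.0002558+0.000j S between n3,n2
  Y(R13) = 0.02646+0.000j S between n0,n4
  V1: constraint V(n2)−V(n5) = 1.97
Assemble and solve the 9×9 MNA system:
  V(n1)=-0.07792+0.05751j  V(n2)=1.300+0.2398j  V(n3)=-0.07912+0.05808j  V(n4)=-0.6199-0.004261j  V(n5)=-0.6703+0.2398j  V(n6)=-0.6211+0.001633j  V(n7)=-0.07468+0.03568j  V(n8)=-0.6347+0.06712j
  i(V1)=-0.07239+0.2895j

2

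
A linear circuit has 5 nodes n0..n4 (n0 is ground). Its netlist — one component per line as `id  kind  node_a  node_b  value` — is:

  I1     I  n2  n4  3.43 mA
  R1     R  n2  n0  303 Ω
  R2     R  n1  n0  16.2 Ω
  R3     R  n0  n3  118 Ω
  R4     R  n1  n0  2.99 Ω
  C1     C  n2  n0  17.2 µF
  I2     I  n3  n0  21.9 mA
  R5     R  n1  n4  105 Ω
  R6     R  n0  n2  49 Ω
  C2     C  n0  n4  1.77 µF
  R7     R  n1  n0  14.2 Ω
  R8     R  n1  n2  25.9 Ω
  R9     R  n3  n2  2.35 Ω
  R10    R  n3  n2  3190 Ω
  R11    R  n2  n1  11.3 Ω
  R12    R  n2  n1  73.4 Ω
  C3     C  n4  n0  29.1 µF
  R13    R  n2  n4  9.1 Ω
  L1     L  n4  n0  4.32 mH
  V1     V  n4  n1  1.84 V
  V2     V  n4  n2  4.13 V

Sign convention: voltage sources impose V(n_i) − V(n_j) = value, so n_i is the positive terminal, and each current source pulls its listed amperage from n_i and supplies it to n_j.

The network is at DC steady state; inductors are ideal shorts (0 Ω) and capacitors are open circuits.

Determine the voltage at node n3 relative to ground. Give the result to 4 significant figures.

Element admittances at DC:
  I1: injects 0.00343 A into n4 (from n2)
  Y(R1) = 0.003300 S between n2,n0
  Y(R2) = 0.06173 S between n1,n0
  Y(R3) = 0.008475 S between n0,n3
  Y(R4) = 0.3344 S between n1,n0
  Y(C1) = 0.000 S between n2,n0
  I2: injects 0.0219 A into n0 (from n3)
  Y(R5) = 0.009524 S between n1,n4
  Y(R6) = 0.02041 S between n0,n2
  Y(C2) = 0.000 S between n0,n4
  Y(R7) = 0.07042 S between n1,n0
  Y(R8) = 0.03861 S between n1,n2
  Y(R9) = 0.4255 S between n3,n2
  Y(R10) = 0.0003135 S between n3,n2
  Y(R11) = 0.08850 S between n2,n1
  Y(R12) = 0.01362 S between n2,n1
  Y(C3) = 0.000 S between n4,n0
  Y(R13) = 0.1099 S between n2,n4
  L1: short n4↔n0 (DC inductor)
  V1: constraint V(n4)−V(n1) = 1.84
  V2: constraint V(n4)−V(n2) = 4.13
Assemble and solve the 7×7 MNA system:
  V(n1)=-1.840  V(n2)=-4.130  V(n3)=-4.100  V(n4)=0.000
  i(L1)=0.9693  i(V1)=-0.5538  i(V2)=-0.8834

-4.100 V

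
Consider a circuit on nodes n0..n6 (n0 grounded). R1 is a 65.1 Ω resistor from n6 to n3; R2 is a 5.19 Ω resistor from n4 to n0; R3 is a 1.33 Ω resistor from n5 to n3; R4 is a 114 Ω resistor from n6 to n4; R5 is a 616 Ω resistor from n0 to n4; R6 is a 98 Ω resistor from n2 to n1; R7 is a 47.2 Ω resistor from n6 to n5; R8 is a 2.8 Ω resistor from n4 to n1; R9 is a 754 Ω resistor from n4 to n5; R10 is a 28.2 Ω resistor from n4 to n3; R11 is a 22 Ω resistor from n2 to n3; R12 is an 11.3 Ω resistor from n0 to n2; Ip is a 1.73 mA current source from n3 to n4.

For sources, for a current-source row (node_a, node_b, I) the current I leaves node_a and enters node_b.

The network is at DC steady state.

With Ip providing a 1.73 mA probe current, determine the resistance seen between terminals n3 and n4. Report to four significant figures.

Element admittances at DC:
  Y(R1) = 0.01536 S between n6,n3
  Y(R2) = 0.1927 S between n4,n0
  Y(R3) = 0.7519 S between n5,n3
  Y(R4) = 0.008772 S between n6,n4
  Y(R5) = 0.001623 S between n0,n4
  Y(R6) = 0.01020 S between n2,n1
  Y(R7) = 0.02119 S between n6,n5
  Y(R8) = 0.3571 S between n4,n1
  Y(R9) = 0.001326 S between n4,n5
  Y(R10) = 0.03546 S between n4,n3
  Y(R11) = 0.04545 S between n2,n3
  Y(R12) = 0.08850 S between n0,n2
  Ip: injects 0.00173 A into n4 (from n3)
Assemble and solve the 6×6 MNA system:
  V(n1)=0.002700  V(n2)=-0.006505  V(n3)=-0.02124  V(n4)=0.002963  V(n5)=-0.02106  V(n6)=-0.01647

R_eq = 13.99 Ω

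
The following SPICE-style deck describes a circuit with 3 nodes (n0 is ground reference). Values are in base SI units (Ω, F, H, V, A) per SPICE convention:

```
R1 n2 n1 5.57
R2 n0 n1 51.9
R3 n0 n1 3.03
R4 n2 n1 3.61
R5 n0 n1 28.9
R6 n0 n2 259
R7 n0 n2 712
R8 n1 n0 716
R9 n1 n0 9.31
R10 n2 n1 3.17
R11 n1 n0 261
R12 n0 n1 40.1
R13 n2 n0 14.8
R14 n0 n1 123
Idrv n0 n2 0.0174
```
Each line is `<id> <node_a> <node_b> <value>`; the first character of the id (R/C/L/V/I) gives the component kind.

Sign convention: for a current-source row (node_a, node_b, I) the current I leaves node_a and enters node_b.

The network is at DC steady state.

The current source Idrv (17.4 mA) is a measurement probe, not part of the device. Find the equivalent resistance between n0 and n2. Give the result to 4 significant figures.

R_eq = 2.584 Ω

MNA unknowns: 2 node voltages V₁..V_2
R1: Y=0.1795 on G[2,1]
R2: Y=0.01927 on G[0,1]
R3: Y=0.3300 on G[0,1]
R4: Y=0.2770 on G[2,1]
R5: Y=0.03460 on G[0,1]
R6: Y=0.003861 on G[0,2]
R7: Y=0.001404 on G[0,2]
R8: Y=0.001397 on G[1,0]
R9: Y=0.1074 on G[1,0]
R10: Y=0.3155 on G[2,1]
R11: Y=0.003831 on G[1,0]
R12: Y=0.02494 on G[0,1]
R13: Y=0.06757 on G[2,0]
R14: Y=0.008130 on G[0,1]
Idrv: z[0]−=0.0174, z[2]+=0.0174
solve → V1=0.02667, V2=0.04497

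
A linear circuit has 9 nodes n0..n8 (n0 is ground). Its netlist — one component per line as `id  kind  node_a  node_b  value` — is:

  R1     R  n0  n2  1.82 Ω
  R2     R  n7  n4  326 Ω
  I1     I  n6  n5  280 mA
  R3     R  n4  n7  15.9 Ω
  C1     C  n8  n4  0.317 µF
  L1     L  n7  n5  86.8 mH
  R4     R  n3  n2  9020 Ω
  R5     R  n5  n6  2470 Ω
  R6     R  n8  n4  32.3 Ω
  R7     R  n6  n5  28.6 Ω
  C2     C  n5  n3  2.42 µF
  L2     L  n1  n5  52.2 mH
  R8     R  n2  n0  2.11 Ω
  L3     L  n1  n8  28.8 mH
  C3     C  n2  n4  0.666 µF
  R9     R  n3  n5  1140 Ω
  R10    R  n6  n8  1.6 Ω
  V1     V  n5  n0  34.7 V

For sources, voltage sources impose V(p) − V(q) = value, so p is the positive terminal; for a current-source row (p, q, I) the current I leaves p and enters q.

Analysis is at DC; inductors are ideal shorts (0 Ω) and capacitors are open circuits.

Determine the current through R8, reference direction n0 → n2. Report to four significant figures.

Apply KCL at each of the 8 non-ground nodes and solve the resulting linear system.
Node n1: branches {L2, L3} → V_1 = 34.70
Node n2: branches {R1, R4, R8, C3} → V_2 = 0.003337
Node n3: branches {R4, C2, R9} → V_3 = 30.81
Node n4: branches {R2, R3, C1, R6, C3} → V_4 = 34.70
Node n5: branches {I1, L1, R5, R7, C2, L2, R9, V1} → V_5 = 34.70
Node n6: branches {I1, R5, R7, R10} → V_6 = 34.28
Node n7: branches {R2, R3, L1} → V_7 = 34.70
Node n8: branches {C1, R6, L3, R10} → V_8 = 34.70
Source currents: i(L1)=0.000, i(L2)=-0.2650, i(L3)=0.2650, i(V1)=-0.003415

-0.001582 A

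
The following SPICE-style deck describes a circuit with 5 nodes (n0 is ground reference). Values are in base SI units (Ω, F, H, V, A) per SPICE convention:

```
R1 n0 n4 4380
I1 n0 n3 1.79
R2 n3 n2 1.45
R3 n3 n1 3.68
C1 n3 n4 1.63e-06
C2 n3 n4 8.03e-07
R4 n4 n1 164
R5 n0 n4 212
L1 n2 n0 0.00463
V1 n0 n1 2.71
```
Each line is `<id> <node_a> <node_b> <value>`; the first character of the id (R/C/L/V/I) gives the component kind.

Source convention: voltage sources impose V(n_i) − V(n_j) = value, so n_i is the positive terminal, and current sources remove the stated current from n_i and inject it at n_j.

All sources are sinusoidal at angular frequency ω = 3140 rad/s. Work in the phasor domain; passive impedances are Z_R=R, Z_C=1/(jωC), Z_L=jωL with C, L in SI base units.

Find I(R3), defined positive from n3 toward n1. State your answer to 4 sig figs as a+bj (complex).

1.700+0.2075j A

Element admittances at ω=3140 rad/s:
  Y(R1) = 0.0002283+0.000j S between n0,n4
  I1: injects 1.79 A into n3 (from n0)
  Y(R2) = 0.6897+0.000j S between n3,n2
  Y(R3) = 0.2717+0.000j S between n3,n1
  Y(C1) = 0.000+0.005118j S between n3,n4
  Y(C2) = 0.000+0.002521j S between n3,n4
  Y(R4) = 0.006098+0.000j S between n4,n1
  Y(R5) = 0.004717+0.000j S between n0,n4
  Y(L1) = 0.000-0.06878j S between n2,n0
  V1: constraint V(n0)−V(n1) = 2.71
Assemble and solve the 5×5 MNA system:
  V(n1)=-2.710+0.000j  V(n2)=3.435+1.106j  V(n3)=3.545+0.7636j  V(n4)=-0.2217+2.606j
  i(V1)=-1.715-0.2234j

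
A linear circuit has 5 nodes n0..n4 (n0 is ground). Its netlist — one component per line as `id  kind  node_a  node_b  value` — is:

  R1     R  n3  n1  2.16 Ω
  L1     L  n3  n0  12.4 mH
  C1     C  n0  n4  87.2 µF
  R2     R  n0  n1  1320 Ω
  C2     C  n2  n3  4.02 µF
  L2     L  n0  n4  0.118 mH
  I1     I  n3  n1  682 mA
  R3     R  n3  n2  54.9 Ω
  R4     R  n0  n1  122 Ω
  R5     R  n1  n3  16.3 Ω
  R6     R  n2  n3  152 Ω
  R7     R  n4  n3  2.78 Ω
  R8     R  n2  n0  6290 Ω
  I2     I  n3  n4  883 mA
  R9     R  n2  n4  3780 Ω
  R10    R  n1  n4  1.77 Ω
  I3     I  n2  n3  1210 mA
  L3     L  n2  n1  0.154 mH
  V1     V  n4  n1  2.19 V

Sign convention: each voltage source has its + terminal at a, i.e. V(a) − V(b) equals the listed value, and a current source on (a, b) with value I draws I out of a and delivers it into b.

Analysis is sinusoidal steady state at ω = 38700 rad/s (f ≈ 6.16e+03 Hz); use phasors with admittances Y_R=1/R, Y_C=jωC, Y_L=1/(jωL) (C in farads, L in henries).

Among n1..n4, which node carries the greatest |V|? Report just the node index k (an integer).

2

Element admittances at ω=38700 rad/s:
  Y(R1) = 0.4630+0.000j S between n3,n1
  Y(L1) = 0.000-0.002084j S between n3,n0
  Y(C1) = 0.000+3.375j S between n0,n4
  Y(R2) = 0.0007576+0.000j S between n0,n1
  Y(C2) = 0.000+0.1556j S between n2,n3
  Y(L2) = 0.000-0.2190j S between n0,n4
  I1: injects 0.682 A into n1 (from n3)
  Y(R3) = 0.01821+0.000j S between n3,n2
  Y(R4) = 0.008197+0.000j S between n0,n1
  Y(R5) = 0.06135+0.000j S between n1,n3
  Y(R6) = 0.006579+0.000j S between n2,n3
  Y(R7) = 0.3597+0.000j S between n4,n3
  Y(R8) = 0.0001590+0.000j S between n2,n0
  I2: injects 0.883 A into n4 (from n3)
  Y(R9) = 0.0002646+0.000j S between n2,n4
  Y(R10) = 0.5650+0.000j S between n1,n4
  I3: injects 1.21 A into n3 (from n2)
  Y(L3) = 0.000-0.1678j S between n2,n1
  V1: constraint V(n4)−V(n1) = 2.19
Assemble and solve the 5×5 MNA system:
  V(n1)=-2.190-0.009816j  V(n2)=-22.02-8.582j  V(n3)=-1.423-3.772j  V(n4)=-0.0004797-0.009816j
  i(V1)=-0.9029-1.354j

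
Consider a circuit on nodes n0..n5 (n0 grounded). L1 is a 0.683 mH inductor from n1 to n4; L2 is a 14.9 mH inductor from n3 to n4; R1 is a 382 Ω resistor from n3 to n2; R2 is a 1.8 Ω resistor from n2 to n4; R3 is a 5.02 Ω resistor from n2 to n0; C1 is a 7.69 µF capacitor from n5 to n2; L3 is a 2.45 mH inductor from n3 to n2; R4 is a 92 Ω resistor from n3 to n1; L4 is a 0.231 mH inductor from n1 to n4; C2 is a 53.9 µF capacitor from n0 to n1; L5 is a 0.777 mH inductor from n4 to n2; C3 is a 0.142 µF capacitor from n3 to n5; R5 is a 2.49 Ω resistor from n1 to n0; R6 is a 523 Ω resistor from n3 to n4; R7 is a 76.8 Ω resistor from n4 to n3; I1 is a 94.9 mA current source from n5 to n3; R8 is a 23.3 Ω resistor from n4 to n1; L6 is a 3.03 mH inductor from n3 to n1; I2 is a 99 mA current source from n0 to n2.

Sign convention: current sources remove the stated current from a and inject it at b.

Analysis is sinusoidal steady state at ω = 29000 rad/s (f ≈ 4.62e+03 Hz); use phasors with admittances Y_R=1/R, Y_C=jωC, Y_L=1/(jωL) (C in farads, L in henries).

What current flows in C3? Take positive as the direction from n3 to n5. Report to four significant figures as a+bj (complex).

-0.004676+0.007554j A

Element admittances at ω=29000 rad/s:
  Y(L1) = 0.000-0.05049j S between n1,n4
  Y(L2) = 0.000-0.002314j S between n3,n4
  Y(R1) = 0.002618+0.000j S between n3,n2
  Y(R2) = 0.5556+0.000j S between n2,n4
  Y(R3) = 0.1992+0.000j S between n2,n0
  Y(C1) = 0.000+0.2230j S between n5,n2
  Y(L3) = 0.000-0.01407j S between n3,n2
  Y(R4) = 0.01087+0.000j S between n3,n1
  Y(L4) = 0.000-0.1493j S between n1,n4
  Y(C2) = 0.000+1.563j S between n0,n1
  Y(L5) = 0.000-0.04438j S between n4,n2
  Y(C3) = 0.000+0.004118j S between n3,n5
  Y(R5) = 0.4016+0.000j S between n1,n0
  Y(R6) = 0.001912+0.000j S between n3,n4
  Y(R7) = 0.01302+0.000j S between n4,n3
  I1: injects 0.0949 A into n3 (from n5)
  Y(R8) = 0.04292+0.000j S between n4,n1
  Y(L6) = 0.000-0.01138j S between n3,n1
  I2: injects 0.099 A into n2 (from n0)
Assemble and solve the 5×5 MNA system:
  V(n1)=0.003722-0.04908j  V(n2)=0.1044+0.06974j  V(n3)=1.973+1.652j  V(n4)=0.08994+0.1199j  V(n5)=0.1382+0.5162j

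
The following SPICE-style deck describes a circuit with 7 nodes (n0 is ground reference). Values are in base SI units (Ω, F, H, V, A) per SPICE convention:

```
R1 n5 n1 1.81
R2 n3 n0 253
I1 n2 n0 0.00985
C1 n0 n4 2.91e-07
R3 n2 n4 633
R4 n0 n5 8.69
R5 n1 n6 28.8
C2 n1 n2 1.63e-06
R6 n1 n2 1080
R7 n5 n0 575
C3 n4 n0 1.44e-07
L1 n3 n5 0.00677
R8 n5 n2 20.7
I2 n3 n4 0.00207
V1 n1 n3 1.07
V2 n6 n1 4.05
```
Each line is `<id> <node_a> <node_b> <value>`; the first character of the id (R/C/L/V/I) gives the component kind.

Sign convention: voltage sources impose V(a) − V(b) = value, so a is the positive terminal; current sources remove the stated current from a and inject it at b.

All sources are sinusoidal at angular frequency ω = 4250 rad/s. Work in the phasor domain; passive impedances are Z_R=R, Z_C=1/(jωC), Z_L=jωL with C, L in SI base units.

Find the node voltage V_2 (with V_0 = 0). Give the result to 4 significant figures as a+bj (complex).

-0.2226+0.001260j V

Element admittances at ω=4250 rad/s:
  Y(R1) = 0.5525+0.000j S between n5,n1
  Y(R2) = 0.003953+0.000j S between n3,n0
  I1: injects 0.00985 A into n0 (from n2)
  Y(C1) = 0.000+0.001237j S between n0,n4
  Y(R3) = 0.001580+0.000j S between n2,n4
  Y(R4) = 0.1151+0.000j S between n0,n5
  Y(R5) = 0.03472+0.000j S between n1,n6
  Y(C2) = 0.000+0.006928j S between n1,n2
  Y(R6) = 0.0009259+0.000j S between n1,n2
  Y(R7) = 0.001739+0.000j S between n5,n0
  Y(C3) = 0.000+0.0006120j S between n4,n0
  Y(L1) = 0.000-0.03476j S between n3,n5
  Y(R8) = 0.04831+0.000j S between n5,n2
  I2: injects 0.00207 A into n4 (from n3)
  V1: constraint V(n1)−V(n3) = 1.07
  V2: constraint V(n6)−V(n1) = 4.05
Assemble and solve the 8×8 MNA system:
  V(n1)=-0.04767-0.07319j  V(n2)=-0.2226+0.001260j  V(n3)=-1.118-0.07319j  V(n4)=0.4597-0.5367j  V(n5)=-0.05500-0.004799j  V(n6)=4.002-0.07319j
  i(V1)=-0.004725+0.03664j  i(V2)=-0.1406+0.000j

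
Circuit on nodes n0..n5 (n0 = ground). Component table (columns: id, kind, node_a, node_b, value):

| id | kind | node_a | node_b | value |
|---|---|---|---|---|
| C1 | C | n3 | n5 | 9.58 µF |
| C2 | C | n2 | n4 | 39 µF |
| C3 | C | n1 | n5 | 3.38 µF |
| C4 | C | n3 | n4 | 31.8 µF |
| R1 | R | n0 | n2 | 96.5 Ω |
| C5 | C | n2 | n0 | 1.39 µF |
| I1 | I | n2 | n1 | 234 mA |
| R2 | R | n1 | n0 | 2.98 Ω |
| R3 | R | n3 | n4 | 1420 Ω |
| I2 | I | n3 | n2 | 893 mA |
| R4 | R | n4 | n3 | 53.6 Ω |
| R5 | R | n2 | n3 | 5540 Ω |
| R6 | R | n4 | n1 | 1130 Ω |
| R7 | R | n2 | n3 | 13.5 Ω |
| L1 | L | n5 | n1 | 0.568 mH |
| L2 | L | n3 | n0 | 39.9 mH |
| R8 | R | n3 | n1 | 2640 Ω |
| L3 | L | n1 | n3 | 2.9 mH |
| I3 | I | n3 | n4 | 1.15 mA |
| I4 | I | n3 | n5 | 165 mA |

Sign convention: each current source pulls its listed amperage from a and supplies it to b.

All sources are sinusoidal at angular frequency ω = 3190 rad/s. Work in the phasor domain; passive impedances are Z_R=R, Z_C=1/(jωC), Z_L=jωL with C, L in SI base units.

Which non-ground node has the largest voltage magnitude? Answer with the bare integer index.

2

Apply KCL at each of the 5 non-ground nodes and solve the resulting linear system.
Node n1: branches {C3, I1, R2, R6, L1, R8, L3} → V_1 = -0.1086+0.1827j
Node n2: branches {C2, R1, C5, I1, I2, R5, R7} → V_2 = 4.213-8.502j
Node n3: branches {C1, C4, R3, I2, R4, R5, R7, L2, R8, L3, I3, I4} → V_3 = -1.032-5.719j
Node n4: branches {C2, C4, R3, R4, R6, I3} → V_4 = 1.994-6.989j
Node n5: branches {C1, C3, L1, I4} → V_5 = -0.05329+0.8592j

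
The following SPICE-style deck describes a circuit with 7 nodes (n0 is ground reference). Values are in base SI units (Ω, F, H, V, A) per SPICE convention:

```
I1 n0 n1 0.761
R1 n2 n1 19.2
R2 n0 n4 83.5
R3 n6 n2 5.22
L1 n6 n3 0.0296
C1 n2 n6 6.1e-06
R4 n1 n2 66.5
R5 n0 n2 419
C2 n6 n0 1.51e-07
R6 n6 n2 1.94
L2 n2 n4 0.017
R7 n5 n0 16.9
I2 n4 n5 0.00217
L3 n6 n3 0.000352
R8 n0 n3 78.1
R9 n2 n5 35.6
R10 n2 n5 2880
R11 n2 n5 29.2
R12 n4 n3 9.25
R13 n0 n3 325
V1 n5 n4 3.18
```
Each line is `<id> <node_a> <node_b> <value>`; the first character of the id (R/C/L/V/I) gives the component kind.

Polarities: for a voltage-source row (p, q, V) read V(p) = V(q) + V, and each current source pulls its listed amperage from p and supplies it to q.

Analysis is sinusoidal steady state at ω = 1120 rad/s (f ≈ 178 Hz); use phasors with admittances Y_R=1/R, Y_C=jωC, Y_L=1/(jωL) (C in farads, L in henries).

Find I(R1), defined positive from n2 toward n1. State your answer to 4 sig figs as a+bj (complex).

Element admittances at ω=1120 rad/s:
  I1: injects 0.761 A into n1 (from n0)
  Y(R1) = 0.05208+0.000j S between n2,n1
  Y(R2) = 0.01198+0.000j S between n0,n4
  Y(R3) = 0.1916+0.000j S between n6,n2
  Y(L1) = 0.000-0.03016j S between n6,n3
  Y(C1) = 0.000+0.006832j S between n2,n6
  Y(R4) = 0.01504+0.000j S between n1,n2
  Y(R5) = 0.002387+0.000j S between n0,n2
  Y(C2) = 0.000+0.0001691j S between n6,n0
  Y(R6) = 0.5155+0.000j S between n6,n2
  Y(L2) = 0.000-0.05252j S between n2,n4
  Y(R7) = 0.05917+0.000j S between n5,n0
  I2: injects 0.00217 A into n5 (from n4)
  Y(L3) = 0.000-2.537j S between n6,n3
  Y(R8) = 0.01280+0.000j S between n0,n3
  Y(R9) = 0.02809+0.000j S between n2,n5
  Y(R10) = 0.0003472+0.000j S between n2,n5
  Y(R11) = 0.03425+0.000j S between n2,n5
  Y(R12) = 0.1081+0.000j S between n4,n3
  Y(R13) = 0.003077+0.000j S between n0,n3
  V1: constraint V(n5)−V(n4) = 3.18
Assemble and solve the 7×7 MNA system:
  V(n1)=21.54+1.299j  V(n2)=10.20+1.299j  V(n3)=9.450+0.8881j  V(n4)=5.603-0.2642j  V(n5)=8.783-0.2642j  V(n6)=9.396+1.109j
  i(V1)=-0.4288+0.1136j

-0.5905+0.000j A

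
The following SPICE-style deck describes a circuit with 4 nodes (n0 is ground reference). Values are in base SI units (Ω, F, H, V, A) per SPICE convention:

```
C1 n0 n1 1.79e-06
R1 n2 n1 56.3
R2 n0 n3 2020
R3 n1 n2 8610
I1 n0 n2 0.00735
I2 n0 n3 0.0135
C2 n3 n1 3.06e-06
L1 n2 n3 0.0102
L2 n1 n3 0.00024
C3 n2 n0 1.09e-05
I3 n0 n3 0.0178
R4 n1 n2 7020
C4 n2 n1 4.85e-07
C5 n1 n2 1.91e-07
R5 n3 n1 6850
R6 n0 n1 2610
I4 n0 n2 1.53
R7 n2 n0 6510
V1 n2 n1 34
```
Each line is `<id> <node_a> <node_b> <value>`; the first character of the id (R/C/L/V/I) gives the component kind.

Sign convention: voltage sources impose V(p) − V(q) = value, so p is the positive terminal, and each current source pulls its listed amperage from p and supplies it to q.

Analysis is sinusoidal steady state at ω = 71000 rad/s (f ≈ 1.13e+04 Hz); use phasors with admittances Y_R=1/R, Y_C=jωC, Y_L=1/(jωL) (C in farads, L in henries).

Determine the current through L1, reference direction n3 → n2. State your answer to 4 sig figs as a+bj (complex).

-0.0004036+0.04735j A

Apply KCL at each of the 3 non-ground nodes and solve the resulting linear system.
Node n1: branches {C1, R1, R3, C2, L2, R4, C4, C5, R5, R6, V1} → V_1 = -29.20-1.769j
Node n2: branches {R1, R3, I1, L1, C3, R4, C4, C5, I4, R7, V1} → V_2 = 4.798-1.769j
Node n3: branches {R2, I2, C2, L1, L2, I3, R5} → V_3 = -29.49-2.061j
Source currents: i(V1)=-0.4454-5.297j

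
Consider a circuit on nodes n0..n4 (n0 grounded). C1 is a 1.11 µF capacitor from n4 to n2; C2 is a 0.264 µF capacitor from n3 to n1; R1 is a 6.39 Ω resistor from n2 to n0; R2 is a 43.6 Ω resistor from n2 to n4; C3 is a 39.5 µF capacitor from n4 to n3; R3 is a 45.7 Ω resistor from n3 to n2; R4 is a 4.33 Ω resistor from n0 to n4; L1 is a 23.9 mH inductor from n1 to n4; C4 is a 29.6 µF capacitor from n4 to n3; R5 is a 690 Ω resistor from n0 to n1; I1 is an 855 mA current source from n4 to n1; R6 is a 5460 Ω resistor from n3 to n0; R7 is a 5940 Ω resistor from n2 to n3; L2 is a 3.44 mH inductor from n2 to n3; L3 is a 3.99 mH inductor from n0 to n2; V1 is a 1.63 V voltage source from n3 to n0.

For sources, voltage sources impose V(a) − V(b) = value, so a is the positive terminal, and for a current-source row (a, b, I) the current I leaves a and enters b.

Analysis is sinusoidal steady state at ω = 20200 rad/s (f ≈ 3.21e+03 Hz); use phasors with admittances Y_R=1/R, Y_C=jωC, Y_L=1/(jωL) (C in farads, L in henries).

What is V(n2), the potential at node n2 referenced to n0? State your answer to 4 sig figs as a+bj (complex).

Apply KCL at each of the 4 non-ground nodes and solve the resulting linear system.
Node n1: branches {C2, L1, R5, I1} → V_1 = 99.11-218.8j
Node n2: branches {C1, R1, R2, R3, R7, L2, L3} → V_2 = 0.1906+0.1589j
Node n3: branches {C2, C3, R3, C4, R6, R7, L2, V1} → V_3 = 1.630+0.000j
Node n4: branches {C1, R2, C3, R4, L1, C4, I1} → V_4 = 1.261+1.149j
Source currents: i(V1)=-0.4670+0.02922j

0.1906+0.1589j V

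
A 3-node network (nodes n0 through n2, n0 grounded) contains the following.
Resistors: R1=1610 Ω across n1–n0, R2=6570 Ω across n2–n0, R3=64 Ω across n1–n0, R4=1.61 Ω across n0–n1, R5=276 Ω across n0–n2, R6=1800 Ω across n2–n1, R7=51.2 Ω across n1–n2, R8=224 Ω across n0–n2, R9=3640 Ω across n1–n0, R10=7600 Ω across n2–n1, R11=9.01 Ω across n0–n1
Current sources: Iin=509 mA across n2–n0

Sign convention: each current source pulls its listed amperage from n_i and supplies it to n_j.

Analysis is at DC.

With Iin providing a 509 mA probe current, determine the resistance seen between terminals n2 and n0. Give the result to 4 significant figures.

Element admittances at DC:
  Y(R1) = 0.0006211 S between n1,n0
  Y(R2) = 0.0001522 S between n2,n0
  Y(R3) = 0.01562 S between n1,n0
  Y(R4) = 0.6211 S between n0,n1
  Y(R5) = 0.003623 S between n0,n2
  Y(R6) = 0.0005556 S between n2,n1
  Y(R7) = 0.01953 S between n1,n2
  Y(R8) = 0.004464 S between n0,n2
  Y(R9) = 0.0002747 S between n1,n0
  Y(R10) = 0.0001316 S between n2,n1
  Y(R11) = 0.1110 S between n0,n1
  Iin: injects 0.509 A into n0 (from n2)
Assemble and solve the 2×2 MNA system:
  V(n1)=-0.4793  V(n2)=-18.23

R_eq = 35.81 Ω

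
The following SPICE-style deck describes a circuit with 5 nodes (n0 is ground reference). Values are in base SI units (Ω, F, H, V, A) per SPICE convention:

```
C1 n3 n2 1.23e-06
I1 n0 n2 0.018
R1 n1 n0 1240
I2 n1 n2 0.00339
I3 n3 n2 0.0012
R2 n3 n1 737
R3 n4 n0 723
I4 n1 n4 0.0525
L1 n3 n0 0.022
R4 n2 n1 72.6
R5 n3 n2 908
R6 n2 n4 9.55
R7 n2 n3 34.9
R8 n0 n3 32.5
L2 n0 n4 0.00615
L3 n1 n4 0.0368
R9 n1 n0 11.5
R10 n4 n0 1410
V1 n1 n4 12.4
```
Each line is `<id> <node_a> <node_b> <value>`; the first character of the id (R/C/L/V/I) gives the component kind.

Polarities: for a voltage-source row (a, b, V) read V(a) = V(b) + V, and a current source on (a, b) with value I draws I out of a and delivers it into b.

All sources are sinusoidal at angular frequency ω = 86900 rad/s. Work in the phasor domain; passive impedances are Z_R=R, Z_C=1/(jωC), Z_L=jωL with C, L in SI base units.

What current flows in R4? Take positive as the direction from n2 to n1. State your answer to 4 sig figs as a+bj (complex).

-0.1260+0.003943j A

MNA unknowns: 4 node voltages V₁..V_4 plus 1 source current (V1)
C1: Y=0.000+0.1069j on G[3,2]
I1: z[0]−=0.018, z[2]+=0.018
R1: Y=0.0008065+0.000j on G[1,0]
I2: z[1]−=0.00339, z[2]+=0.00339
I3: z[3]−=0.0012, z[2]+=0.0012
R2: Y=0.001357+0.000j on G[3,1]
R3: Y=0.001383+0.000j on G[4,0]
I4: z[1]−=0.0525, z[4]+=0.0525
L1: Y=0.000-0.0005231j on G[3,0]
R4: Y=0.01377+0.000j on G[2,1]
R5: Y=0.001101+0.000j on G[3,2]
R6: Y=0.1047+0.000j on G[2,4]
R7: Y=0.02865+0.000j on G[2,3]
R8: Y=0.03077+0.000j on G[0,3]
L2: Y=0.000-0.001871j on G[0,4]
L3: Y=0.000-0.0003127j on G[1,4]
R9: Y=0.08696+0.000j on G[1,0]
R10: Y=0.0007092+0.000j on G[4,0]
V1: row V1−V4=12.4, i_V1 at 1,4
solve → V1=2.507+0.1519j, V2=-6.642+0.4382j, V3=-5.884-1.145j, V4=-9.893+0.1519j
aux → i_V1=-0.4133-0.007273j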